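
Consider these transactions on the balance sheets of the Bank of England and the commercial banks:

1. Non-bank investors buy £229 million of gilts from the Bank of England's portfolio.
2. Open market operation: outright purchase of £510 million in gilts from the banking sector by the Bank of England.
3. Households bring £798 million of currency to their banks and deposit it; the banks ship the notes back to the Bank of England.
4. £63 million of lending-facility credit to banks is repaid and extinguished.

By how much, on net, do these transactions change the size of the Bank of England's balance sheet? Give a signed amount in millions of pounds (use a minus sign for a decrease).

+£218 million

Asset sale (to non-banks) £229 million: a Bank of England asset is shed → −£229M.
OMO purchase (from banks) £510 million: a Bank of England asset is acquired → +£510M.
Currency deposit £798 million: only the composition of liabilities changes → 0.
Discount-window repayment £63 million: a Bank of England asset is shed → −£63M.
Net: −229 + 510 + 0 − 63 = +£218 million.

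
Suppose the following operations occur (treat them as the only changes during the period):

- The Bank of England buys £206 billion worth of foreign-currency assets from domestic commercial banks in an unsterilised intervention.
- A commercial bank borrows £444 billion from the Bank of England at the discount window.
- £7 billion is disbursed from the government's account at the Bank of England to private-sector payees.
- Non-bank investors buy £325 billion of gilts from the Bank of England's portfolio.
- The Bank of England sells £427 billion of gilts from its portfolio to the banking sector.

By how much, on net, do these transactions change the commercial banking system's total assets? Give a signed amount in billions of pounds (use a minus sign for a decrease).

+£126 billion

Bank of England balance sheet:
  Assets:      Securities −£752B, Loans to banks +£444B, Foreign assets +£206B
  Liabilities: Bank reserves −£95B, Government deposits −£7B
Commercial banking system:
  Assets:      Reserves at CB −£95B, Securities +£427B, Foreign assets −£206B
  Liabilities: Checkable deposits −£318B, Borrowings from CB +£444B
Change in total bank assets = +£126 billion.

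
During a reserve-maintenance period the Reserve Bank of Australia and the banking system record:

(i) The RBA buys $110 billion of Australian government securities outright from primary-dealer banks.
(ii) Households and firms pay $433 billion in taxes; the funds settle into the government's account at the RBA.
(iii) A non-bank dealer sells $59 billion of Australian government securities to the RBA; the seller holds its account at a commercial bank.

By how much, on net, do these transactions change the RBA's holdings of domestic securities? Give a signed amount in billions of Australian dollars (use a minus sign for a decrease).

+$169 billion

RBA balance sheet:
  Assets:      Securities +$169B
  Liabilities: Bank reserves −$264B, Government deposits +$433B
Commercial banking system:
  Assets:      Reserves at CB −$264B, Securities −$110B
  Liabilities: Checkable deposits −$374B
So the change in the RBA's holdings of domestic securities is +$169 billion.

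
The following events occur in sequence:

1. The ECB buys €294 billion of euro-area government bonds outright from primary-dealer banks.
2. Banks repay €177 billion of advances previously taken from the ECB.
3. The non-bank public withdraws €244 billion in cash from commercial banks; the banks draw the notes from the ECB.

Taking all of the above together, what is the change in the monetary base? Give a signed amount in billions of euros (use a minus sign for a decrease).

ECB balance sheet:
  Assets:      Securities +€294B, Loans to banks −€177B
  Liabilities: Bank reserves −€127B, Currency in circulation +€244B
Commercial banking system:
  Assets:      Reserves at CB −€127B, Securities −€294B
  Liabilities: Checkable deposits −€244B, Borrowings from CB −€177B
Monetary base = currency + reserves: +€244B + (−€127B) = +€117 billion.

+€117 billion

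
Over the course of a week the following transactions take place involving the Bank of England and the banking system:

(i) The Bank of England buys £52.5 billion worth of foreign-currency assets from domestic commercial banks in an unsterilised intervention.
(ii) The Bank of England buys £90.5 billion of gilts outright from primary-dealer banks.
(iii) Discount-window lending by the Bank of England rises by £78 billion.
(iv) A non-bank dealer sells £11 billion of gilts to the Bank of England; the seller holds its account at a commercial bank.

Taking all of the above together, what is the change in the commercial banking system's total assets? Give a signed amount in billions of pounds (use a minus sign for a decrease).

+£89 billion

FX purchase £52.5 billion: just an asset swap on bank balance sheets → 0.
OMO purchase (from banks) £90.5 billion: just an asset swap on bank balance sheets → 0.
Discount-window loan £78 billion: bank balance sheets expand → +£78B.
Asset purchase (from non-banks) £11 billion: bank balance sheets expand → +£11B.
Net: 0 + 0 + 78 + 11 = +£89 billion.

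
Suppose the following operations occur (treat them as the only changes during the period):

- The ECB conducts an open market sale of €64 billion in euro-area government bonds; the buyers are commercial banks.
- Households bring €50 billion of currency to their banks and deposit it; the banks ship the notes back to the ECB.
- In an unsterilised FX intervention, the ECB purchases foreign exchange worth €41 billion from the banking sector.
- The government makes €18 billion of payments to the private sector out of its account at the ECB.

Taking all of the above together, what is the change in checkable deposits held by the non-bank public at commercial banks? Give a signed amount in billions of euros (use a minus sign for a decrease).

ECB balance sheet:
  Assets:      Securities −€64B, Foreign assets +€41B
  Liabilities: Bank reserves +€45B, Currency in circulation −€50B, Government deposits −€18B
Commercial banking system:
  Assets:      Reserves at CB +€45B, Securities +€64B, Foreign assets −€41B
  Liabilities: Checkable deposits +€68B
So the change in checkable deposits held by the non-bank public at commercial banks is +€68 billion.

+€68 billion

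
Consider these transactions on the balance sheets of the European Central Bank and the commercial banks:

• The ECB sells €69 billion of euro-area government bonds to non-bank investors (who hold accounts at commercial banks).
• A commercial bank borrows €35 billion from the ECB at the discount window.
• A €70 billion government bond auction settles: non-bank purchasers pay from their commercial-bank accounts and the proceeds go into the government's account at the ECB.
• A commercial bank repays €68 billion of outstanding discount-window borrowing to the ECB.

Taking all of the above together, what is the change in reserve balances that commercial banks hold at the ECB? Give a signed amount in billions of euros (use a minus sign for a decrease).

Asset sale (to non-banks) €69 billion: the non-bank buyers' banks settle from reserves → −€69B.
Discount-window loan €35 billion: the loan is credited to the bank's reserve account → +€35B.
Government account inflow €70 billion: funds move from bank reserves into the government account → −€70B.
Discount-window repayment €68 billion: repayment is debited from reserves → −€68B.
Net: −69 + 35 − 70 − 68 = -€172 billion.

-€172 billion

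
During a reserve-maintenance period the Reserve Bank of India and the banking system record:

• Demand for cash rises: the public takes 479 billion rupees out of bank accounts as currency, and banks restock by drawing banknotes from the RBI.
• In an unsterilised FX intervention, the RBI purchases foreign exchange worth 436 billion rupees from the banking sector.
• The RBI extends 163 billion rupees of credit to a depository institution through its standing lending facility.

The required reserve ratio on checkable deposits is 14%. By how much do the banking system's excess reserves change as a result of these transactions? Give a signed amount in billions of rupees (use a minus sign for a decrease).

+187.06 billion

Currency withdrawal 479 billion rupees: reserves −479B, deposits −479B.
FX purchase 436 billion rupees: reserves +436B, deposits 0.
Discount-window loan 163 billion rupees: reserves +163B, deposits 0.
Totals: Δreserves = +120B, Δdeposits = −479B.
Δrequired reserves = 14% × −479B = −67.06B.
Δexcess reserves = Δreserves − Δrequired = +120B − (−67.06B) = +187.06 billion.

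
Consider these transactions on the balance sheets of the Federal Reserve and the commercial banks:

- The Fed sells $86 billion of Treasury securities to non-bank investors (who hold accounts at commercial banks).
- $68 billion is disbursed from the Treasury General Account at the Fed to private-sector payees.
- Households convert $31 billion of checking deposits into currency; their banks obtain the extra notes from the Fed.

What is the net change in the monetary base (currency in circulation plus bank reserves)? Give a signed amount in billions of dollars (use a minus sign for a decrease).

-$18 billion

Asset sale (to non-banks) $86 billion: Fed balance sheet contracts → −$86B.
Government spending $68 billion: a non-base liability converts back to reserves → +$68B.
Currency withdrawal $31 billion: just a shift between currency and reserves — both are base money → 0.
Net: −86 + 68 + 0 = -$18 billion.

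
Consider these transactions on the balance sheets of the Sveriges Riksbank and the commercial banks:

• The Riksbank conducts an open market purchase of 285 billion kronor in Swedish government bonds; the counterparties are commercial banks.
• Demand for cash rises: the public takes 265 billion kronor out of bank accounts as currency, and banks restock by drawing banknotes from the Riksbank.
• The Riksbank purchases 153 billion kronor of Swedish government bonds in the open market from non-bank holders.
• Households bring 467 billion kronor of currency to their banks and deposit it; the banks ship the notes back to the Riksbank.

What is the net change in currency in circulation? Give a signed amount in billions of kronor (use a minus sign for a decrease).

-202 billion

OMO purchase (from banks) 285 billion kronor: no currency enters or leaves circulation → 0.
Currency withdrawal 265 billion kronor: notes leave the central bank → +265B.
Asset purchase (from non-banks) 153 billion kronor: no currency enters or leaves circulation → 0.
Currency deposit 467 billion kronor: notes return to the central bank → −467B.
Net: 0 + 265 + 0 − 467 = -202 billion.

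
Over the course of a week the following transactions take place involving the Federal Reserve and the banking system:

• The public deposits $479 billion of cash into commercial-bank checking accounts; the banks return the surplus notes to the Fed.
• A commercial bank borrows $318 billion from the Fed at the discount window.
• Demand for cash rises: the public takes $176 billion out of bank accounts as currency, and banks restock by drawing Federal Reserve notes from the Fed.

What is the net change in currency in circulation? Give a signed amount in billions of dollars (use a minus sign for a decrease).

-$303 billion

Fed balance sheet:
  Assets:      Loans to banks +$318B
  Liabilities: Bank reserves +$621B, Currency in circulation −$303B
So the change in currency in circulation is -$303 billion.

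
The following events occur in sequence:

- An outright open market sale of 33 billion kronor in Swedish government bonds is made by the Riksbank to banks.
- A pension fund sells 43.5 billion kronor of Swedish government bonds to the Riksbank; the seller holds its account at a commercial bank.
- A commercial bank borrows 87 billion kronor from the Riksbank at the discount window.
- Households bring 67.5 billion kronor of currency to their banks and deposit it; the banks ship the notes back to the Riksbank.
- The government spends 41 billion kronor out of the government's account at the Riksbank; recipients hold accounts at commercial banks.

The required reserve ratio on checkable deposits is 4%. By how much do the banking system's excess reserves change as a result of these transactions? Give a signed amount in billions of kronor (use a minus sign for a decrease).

+199.92 billion

OMO sale (to banks) 33 billion kronor: reserves −33B, deposits 0.
Asset purchase (from non-banks) 43.5 billion kronor: reserves +43.5B, deposits +43.5B.
Discount-window loan 87 billion kronor: reserves +87B, deposits 0.
Currency deposit 67.5 billion kronor: reserves +67.5B, deposits +67.5B.
Government spending 41 billion kronor: reserves +41B, deposits +41B.
Totals: Δreserves = +206B, Δdeposits = +152B.
Δrequired reserves = 4% × +152B = +6.08B.
Δexcess reserves = Δreserves − Δrequired = +206B − (+6.08B) = +199.92 billion.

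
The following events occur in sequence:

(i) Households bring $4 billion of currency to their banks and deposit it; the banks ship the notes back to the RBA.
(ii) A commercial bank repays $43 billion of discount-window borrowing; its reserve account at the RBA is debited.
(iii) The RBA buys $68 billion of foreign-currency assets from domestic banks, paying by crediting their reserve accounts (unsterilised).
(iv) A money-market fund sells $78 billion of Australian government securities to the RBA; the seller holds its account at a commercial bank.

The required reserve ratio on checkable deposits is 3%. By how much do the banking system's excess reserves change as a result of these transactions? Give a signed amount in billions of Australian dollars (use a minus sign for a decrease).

+$104.54 billion

Currency deposit $4 billion: reserves +$4B, deposits +$4B.
Discount-window repayment $43 billion: reserves −$43B, deposits 0.
FX purchase $68 billion: reserves +$68B, deposits 0.
Asset purchase (from non-banks) $78 billion: reserves +$78B, deposits +$78B.
Totals: Δreserves = +$107B, Δdeposits = +$82B.
Δrequired reserves = 3% × +$82B = +$2.46B.
Δexcess reserves = Δreserves − Δrequired = +$107B − (+$2.46B) = +$104.54 billion.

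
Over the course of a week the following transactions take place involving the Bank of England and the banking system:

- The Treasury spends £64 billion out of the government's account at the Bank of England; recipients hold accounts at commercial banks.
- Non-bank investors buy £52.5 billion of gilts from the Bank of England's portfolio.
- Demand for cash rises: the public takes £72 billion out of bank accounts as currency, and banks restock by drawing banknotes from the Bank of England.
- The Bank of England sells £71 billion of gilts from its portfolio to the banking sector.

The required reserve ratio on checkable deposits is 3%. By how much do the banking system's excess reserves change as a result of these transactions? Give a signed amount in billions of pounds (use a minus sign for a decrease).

-£129.685 billion

Government spending £64 billion: reserves +£64B, deposits +£64B.
Asset sale (to non-banks) £52.5 billion: reserves −£52.5B, deposits −£52.5B.
Currency withdrawal £72 billion: reserves −£72B, deposits −£72B.
OMO sale (to banks) £71 billion: reserves −£71B, deposits 0.
Totals: Δreserves = −£131.5B, Δdeposits = −£60.5B.
Δrequired reserves = 3% × −£60.5B = −£1.815B.
Δexcess reserves = Δreserves − Δrequired = −£131.5B − (−£1.815B) = -£129.685 billion.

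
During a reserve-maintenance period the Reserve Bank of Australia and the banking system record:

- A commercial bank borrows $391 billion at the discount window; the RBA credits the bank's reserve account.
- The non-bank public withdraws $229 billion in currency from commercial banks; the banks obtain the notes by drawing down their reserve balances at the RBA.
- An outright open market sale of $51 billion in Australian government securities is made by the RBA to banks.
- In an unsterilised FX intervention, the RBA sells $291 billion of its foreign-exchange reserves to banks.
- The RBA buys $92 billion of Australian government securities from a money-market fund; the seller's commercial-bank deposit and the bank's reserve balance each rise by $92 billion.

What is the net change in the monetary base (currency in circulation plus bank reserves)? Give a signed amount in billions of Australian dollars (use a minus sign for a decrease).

RBA balance sheet:
  Assets:      Securities +$41B, Loans to banks +$391B, Foreign assets −$291B
  Liabilities: Bank reserves −$88B, Currency in circulation +$229B
Commercial banking system:
  Assets:      Reserves at CB −$88B, Securities +$51B, Foreign assets +$291B
  Liabilities: Checkable deposits −$137B, Borrowings from CB +$391B
Monetary base = currency + reserves: +$229B + (−$88B) = +$141 billion.

+$141 billion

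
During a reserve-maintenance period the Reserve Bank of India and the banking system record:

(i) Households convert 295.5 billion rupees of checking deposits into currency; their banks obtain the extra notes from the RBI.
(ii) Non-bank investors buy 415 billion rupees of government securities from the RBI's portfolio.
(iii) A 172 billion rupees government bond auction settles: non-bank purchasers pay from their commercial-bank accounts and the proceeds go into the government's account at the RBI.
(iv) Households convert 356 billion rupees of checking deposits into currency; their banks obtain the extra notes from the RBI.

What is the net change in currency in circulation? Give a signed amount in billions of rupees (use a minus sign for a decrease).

Currency withdrawal 295.5 billion rupees: notes leave the central bank → +295.5B.
Asset sale (to non-banks) 415 billion rupees: no currency enters or leaves circulation → 0.
Government account inflow 172 billion rupees: no currency enters or leaves circulation → 0.
Currency withdrawal 356 billion rupees: notes leave the central bank → +356B.
Net: 295.5 + 0 + 0 + 356 = +651.5 billion.

+651.5 billion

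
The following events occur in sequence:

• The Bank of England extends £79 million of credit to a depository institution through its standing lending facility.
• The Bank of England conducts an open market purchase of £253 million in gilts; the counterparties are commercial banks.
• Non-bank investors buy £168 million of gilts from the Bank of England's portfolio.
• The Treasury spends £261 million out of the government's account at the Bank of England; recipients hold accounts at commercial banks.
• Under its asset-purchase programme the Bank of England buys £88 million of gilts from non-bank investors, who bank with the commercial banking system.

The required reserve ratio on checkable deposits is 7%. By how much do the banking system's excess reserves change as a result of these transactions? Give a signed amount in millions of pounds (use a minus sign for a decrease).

+£500.33 million

Discount-window loan £79 million: reserves +£79M, deposits 0.
OMO purchase (from banks) £253 million: reserves +£253M, deposits 0.
Asset sale (to non-banks) £168 million: reserves −£168M, deposits −£168M.
Government spending £261 million: reserves +£261M, deposits +£261M.
Asset purchase (from non-banks) £88 million: reserves +£88M, deposits +£88M.
Totals: Δreserves = +£513M, Δdeposits = +£181M.
Δrequired reserves = 7% × +£181M = +£12.67M.
Δexcess reserves = Δreserves − Δrequired = +£513M − (+£12.67M) = +£500.33 million.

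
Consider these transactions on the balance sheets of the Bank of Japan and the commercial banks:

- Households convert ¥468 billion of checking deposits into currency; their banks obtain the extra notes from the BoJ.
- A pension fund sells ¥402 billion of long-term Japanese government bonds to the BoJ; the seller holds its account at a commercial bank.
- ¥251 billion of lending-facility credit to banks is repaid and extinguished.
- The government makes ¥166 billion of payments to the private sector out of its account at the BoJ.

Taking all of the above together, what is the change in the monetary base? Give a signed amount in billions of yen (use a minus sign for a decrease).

+¥317 billion

Currency withdrawal ¥468 billion: just a shift between currency and reserves — both are base money → 0.
Asset purchase (from non-banks) ¥402 billion: BoJ balance sheet expands → +¥402B.
Discount-window repayment ¥251 billion: BoJ balance sheet contracts → −¥251B.
Government spending ¥166 billion: a non-base liability converts back to reserves → +¥166B.
Net: 0 + 402 − 251 + 166 = +¥317 billion.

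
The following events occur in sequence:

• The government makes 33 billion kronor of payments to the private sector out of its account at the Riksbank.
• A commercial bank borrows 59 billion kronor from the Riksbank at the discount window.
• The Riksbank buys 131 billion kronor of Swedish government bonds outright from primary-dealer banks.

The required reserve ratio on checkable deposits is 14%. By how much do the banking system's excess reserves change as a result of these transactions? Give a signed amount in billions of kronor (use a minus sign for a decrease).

Government spending 33 billion kronor: reserves +33B, deposits +33B.
Discount-window loan 59 billion kronor: reserves +59B, deposits 0.
OMO purchase (from banks) 131 billion kronor: reserves +131B, deposits 0.
Totals: Δreserves = +223B, Δdeposits = +33B.
Δrequired reserves = 14% × +33B = +4.62B.
Δexcess reserves = Δreserves − Δrequired = +223B − (+4.62B) = +218.38 billion.

+218.38 billion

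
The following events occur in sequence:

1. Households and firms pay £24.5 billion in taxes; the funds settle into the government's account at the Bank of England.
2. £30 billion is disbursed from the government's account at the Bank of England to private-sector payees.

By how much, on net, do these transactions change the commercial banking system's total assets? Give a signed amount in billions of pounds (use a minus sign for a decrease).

+£5.5 billion

Government account inflow £24.5 billion: bank balance sheets shrink → −£24.5B.
Government spending £30 billion: bank balance sheets expand → +£30B.
Net: −24.5 + 30 = +£5.5 billion.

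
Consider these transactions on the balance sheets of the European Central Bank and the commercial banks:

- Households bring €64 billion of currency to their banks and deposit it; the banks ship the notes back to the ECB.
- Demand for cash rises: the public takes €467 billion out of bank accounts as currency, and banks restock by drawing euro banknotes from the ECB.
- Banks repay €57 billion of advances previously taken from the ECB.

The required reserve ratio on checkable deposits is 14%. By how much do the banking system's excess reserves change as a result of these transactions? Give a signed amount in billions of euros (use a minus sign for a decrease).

Currency deposit €64 billion: reserves +€64B, deposits +€64B.
Currency withdrawal €467 billion: reserves −€467B, deposits −€467B.
Discount-window repayment €57 billion: reserves −€57B, deposits 0.
Totals: Δreserves = −€460B, Δdeposits = −€403B.
Δrequired reserves = 14% × −€403B = −€56.42B.
Δexcess reserves = Δreserves − Δrequired = −€460B − (−€56.42B) = -€403.58 billion.

-€403.58 billion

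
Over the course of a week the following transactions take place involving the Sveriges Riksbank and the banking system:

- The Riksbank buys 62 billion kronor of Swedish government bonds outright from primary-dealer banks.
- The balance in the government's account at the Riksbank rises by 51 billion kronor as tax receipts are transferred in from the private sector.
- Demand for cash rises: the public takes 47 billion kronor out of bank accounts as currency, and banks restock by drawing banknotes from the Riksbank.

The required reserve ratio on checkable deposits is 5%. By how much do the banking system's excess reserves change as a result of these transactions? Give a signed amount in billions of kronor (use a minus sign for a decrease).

OMO purchase (from banks) 62 billion kronor: reserves +62B, deposits 0.
Government account inflow 51 billion kronor: reserves −51B, deposits −51B.
Currency withdrawal 47 billion kronor: reserves −47B, deposits −47B.
Totals: Δreserves = −36B, Δdeposits = −98B.
Δrequired reserves = 5% × −98B = −4.9B.
Δexcess reserves = Δreserves − Δrequired = −36B − (−4.9B) = -31.1 billion.

-31.1 billion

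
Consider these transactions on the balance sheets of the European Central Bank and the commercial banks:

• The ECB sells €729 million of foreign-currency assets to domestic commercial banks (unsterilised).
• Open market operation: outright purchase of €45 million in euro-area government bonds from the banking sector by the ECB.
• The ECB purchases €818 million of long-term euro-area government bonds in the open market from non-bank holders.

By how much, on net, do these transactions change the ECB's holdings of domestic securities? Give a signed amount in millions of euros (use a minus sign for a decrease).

+€863 million

FX sale €729 million: the ECB's securities portfolio is untouched → 0.
OMO purchase (from banks) €45 million: securities added to the ECB's portfolio → +€45M.
Asset purchase (from non-banks) €818 million: securities added to the ECB's portfolio → +€818M.
Net: 0 + 45 + 818 = +€863 million.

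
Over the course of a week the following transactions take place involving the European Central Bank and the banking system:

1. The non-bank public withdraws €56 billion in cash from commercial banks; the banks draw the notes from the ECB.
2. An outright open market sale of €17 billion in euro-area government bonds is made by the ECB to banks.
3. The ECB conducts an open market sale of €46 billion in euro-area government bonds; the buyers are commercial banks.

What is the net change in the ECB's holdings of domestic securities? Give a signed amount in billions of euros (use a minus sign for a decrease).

-€63 billion

ECB balance sheet:
  Assets:      Securities −€63B
  Liabilities: Bank reserves −€119B, Currency in circulation +€56B
Commercial banking system:
  Assets:      Reserves at CB −€119B, Securities +€63B
  Liabilities: Checkable deposits −€56B
So the change in the ECB's holdings of domestic securities is -€63 billion.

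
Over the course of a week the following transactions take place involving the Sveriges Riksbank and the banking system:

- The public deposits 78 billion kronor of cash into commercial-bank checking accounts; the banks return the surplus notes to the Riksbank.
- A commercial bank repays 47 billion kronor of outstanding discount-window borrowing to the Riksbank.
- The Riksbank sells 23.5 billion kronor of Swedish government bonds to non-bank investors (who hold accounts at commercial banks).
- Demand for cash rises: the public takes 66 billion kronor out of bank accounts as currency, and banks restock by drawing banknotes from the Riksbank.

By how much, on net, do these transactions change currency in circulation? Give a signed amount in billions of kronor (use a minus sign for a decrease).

-12 billion

Riksbank balance sheet:
  Assets:      Securities −23.5B, Loans to banks −47B
  Liabilities: Bank reserves −58.5B, Currency in circulation −12B
So the change in currency in circulation is -12 billion.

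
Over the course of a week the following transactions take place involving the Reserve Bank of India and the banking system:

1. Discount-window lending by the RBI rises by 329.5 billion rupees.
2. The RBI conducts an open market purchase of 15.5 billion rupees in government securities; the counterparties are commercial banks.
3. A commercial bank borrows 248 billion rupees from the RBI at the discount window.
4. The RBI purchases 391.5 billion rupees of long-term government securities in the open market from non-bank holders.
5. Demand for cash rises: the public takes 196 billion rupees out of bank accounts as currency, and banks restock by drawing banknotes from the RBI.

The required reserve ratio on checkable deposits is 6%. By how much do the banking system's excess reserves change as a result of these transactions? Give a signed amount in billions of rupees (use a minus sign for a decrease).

Discount-window loan 329.5 billion rupees: reserves +329.5B, deposits 0.
OMO purchase (from banks) 15.5 billion rupees: reserves +15.5B, deposits 0.
Discount-window loan 248 billion rupees: reserves +248B, deposits 0.
Asset purchase (from non-banks) 391.5 billion rupees: reserves +391.5B, deposits +391.5B.
Currency withdrawal 196 billion rupees: reserves −196B, deposits −196B.
Totals: Δreserves = +788.5B, Δdeposits = +195.5B.
Δrequired reserves = 6% × +195.5B = +11.73B.
Δexcess reserves = Δreserves − Δrequired = +788.5B − (+11.73B) = +776.77 billion.

+776.77 billion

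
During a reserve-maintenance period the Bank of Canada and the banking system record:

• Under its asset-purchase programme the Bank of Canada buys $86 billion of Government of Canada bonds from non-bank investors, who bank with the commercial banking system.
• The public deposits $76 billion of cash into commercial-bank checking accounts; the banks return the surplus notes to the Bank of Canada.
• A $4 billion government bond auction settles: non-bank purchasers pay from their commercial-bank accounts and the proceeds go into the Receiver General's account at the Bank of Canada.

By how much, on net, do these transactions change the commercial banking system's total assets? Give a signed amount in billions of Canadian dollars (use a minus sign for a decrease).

+$158 billion

Asset purchase (from non-banks) $86 billion: bank balance sheets expand → +$86B.
Currency deposit $76 billion: bank balance sheets expand → +$76B.
Government account inflow $4 billion: bank balance sheets shrink → −$4B.
Net: 86 + 76 − 4 = +$158 billion.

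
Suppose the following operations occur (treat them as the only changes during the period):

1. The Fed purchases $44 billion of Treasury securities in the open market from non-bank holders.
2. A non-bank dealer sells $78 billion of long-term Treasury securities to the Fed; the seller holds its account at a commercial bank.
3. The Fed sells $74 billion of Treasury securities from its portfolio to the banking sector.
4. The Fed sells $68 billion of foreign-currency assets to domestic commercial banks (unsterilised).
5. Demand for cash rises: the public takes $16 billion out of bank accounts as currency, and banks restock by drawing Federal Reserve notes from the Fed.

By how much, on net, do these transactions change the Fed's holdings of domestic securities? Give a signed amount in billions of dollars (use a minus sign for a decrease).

+$48 billion

Asset purchase (from non-banks) $44 billion: securities added to the Fed's portfolio → +$44B.
Asset purchase (from non-banks) $78 billion: securities added to the Fed's portfolio → +$78B.
OMO sale (to banks) $74 billion: securities removed from the Fed's portfolio → −$74B.
FX sale $68 billion: the Fed's securities portfolio is untouched → 0.
Currency withdrawal $16 billion: the Fed's securities portfolio is untouched → 0.
Net: 44 + 78 − 74 + 0 + 0 = +$48 billion.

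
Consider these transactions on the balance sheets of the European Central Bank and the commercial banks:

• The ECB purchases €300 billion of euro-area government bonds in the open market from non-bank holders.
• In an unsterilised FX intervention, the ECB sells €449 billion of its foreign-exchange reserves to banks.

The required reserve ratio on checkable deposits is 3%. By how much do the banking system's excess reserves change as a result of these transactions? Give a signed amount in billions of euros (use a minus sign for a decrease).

Asset purchase (from non-banks) €300 billion: reserves +€300B, deposits +€300B.
FX sale €449 billion: reserves −€449B, deposits 0.
Totals: Δreserves = −€149B, Δdeposits = +€300B.
Δrequired reserves = 3% × +€300B = +€9B.
Δexcess reserves = Δreserves − Δrequired = −€149B − (+€9B) = -€158 billion.

-€158 billion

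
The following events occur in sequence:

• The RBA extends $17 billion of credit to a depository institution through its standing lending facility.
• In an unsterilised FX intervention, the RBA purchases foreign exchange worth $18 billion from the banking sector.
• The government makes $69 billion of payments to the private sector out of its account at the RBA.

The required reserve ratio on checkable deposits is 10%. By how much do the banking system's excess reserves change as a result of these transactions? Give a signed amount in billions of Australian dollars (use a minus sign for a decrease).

+$97.1 billion

Discount-window loan $17 billion: reserves +$17B, deposits 0.
FX purchase $18 billion: reserves +$18B, deposits 0.
Government spending $69 billion: reserves +$69B, deposits +$69B.
Totals: Δreserves = +$104B, Δdeposits = +$69B.
Δrequired reserves = 10% × +$69B = +$6.9B.
Δexcess reserves = Δreserves − Δrequired = +$104B − (+$6.9B) = +$97.1 billion.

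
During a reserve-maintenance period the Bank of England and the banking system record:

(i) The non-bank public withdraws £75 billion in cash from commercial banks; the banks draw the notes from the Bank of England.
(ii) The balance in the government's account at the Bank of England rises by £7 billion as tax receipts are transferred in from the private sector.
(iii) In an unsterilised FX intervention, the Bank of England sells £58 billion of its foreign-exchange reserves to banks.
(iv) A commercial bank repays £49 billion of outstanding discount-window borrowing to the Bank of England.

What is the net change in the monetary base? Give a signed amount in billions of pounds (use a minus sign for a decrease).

-£114 billion

Currency withdrawal £75 billion: just a shift between currency and reserves — both are base money → 0.
Government account inflow £7 billion: reserves shift to a non-base liability → −£7B.
FX sale £58 billion: Bank of England balance sheet contracts → −£58B.
Discount-window repayment £49 billion: Bank of England balance sheet contracts → −£49B.
Net: 0 − 7 − 58 − 49 = -£114 billion.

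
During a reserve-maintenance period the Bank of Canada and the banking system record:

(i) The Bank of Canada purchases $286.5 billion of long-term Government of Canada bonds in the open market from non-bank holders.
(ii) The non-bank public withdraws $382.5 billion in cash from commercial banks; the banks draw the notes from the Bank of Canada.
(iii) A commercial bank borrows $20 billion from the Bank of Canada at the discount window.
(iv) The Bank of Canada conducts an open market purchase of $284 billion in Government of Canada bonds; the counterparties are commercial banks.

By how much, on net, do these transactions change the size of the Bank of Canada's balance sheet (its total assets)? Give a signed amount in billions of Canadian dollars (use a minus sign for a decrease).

+$590.5 billion

Asset purchase (from non-banks) $286.5 billion: a Bank of Canada asset is acquired → +$286.5B.
Currency withdrawal $382.5 billion: only the composition of liabilities changes → 0.
Discount-window loan $20 billion: a Bank of Canada asset is acquired → +$20B.
OMO purchase (from banks) $284 billion: a Bank of Canada asset is acquired → +$284B.
Net: 286.5 + 0 + 20 + 284 = +$590.5 billion.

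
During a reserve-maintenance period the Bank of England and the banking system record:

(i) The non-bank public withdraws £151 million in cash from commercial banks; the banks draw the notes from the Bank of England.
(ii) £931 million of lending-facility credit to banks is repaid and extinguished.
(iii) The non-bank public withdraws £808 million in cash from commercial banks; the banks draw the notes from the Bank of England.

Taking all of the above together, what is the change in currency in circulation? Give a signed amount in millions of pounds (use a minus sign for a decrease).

Currency withdrawal £151 million: notes leave the central bank → +£151M.
Discount-window repayment £931 million: no currency enters or leaves circulation → 0.
Currency withdrawal £808 million: notes leave the central bank → +£808M.
Net: 151 + 0 + 808 = +£959 million.

+£959 million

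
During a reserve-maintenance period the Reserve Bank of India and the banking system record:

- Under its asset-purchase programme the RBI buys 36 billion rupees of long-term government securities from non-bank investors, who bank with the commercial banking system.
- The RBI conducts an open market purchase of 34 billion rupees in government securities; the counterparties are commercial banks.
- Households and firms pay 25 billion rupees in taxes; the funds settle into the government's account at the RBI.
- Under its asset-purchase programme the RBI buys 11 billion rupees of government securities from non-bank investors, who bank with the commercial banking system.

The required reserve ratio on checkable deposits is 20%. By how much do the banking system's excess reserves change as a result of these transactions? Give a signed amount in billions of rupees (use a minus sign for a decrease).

Asset purchase (from non-banks) 36 billion rupees: reserves +36B, deposits +36B.
OMO purchase (from banks) 34 billion rupees: reserves +34B, deposits 0.
Government account inflow 25 billion rupees: reserves −25B, deposits −25B.
Asset purchase (from non-banks) 11 billion rupees: reserves +11B, deposits +11B.
Totals: Δreserves = +56B, Δdeposits = +22B.
Δrequired reserves = 20% × +22B = +4.4B.
Δexcess reserves = Δreserves − Δrequired = +56B − (+4.4B) = +51.6 billion.

+51.6 billion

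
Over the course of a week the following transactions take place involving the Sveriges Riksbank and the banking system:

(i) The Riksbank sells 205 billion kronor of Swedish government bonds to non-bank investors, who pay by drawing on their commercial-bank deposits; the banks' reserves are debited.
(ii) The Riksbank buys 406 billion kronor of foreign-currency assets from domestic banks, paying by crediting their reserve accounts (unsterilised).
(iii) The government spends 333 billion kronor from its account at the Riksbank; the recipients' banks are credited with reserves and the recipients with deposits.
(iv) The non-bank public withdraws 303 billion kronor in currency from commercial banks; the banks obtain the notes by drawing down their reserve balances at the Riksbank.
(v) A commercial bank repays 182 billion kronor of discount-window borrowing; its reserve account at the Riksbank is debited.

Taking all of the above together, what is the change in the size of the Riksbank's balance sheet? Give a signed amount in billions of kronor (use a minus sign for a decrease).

+19 billion

Riksbank balance sheet:
  Assets:      Securities −205B, Loans to banks −182B, Foreign assets +406B
  Liabilities: Bank reserves +49B, Currency in circulation +303B, Government deposits −333B
Change in total Riksbank assets = +19 billion.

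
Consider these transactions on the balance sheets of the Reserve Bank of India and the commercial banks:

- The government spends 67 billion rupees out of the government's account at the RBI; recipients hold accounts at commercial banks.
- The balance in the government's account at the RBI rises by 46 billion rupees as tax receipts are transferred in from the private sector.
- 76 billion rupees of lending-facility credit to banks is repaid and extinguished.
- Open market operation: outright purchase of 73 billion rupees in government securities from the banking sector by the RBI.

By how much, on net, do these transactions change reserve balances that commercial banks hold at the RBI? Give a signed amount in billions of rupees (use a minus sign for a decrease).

Government spending 67 billion rupees: government payments flow into bank reserve accounts → +67B.
Government account inflow 46 billion rupees: funds move from bank reserves into the government account → −46B.
Discount-window repayment 76 billion rupees: repayment is debited from reserves → −76B.
OMO purchase (from banks) 73 billion rupees: the RBI pays by crediting reserve accounts → +73B.
Net: 67 − 46 − 76 + 73 = +18 billion.

+18 billion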